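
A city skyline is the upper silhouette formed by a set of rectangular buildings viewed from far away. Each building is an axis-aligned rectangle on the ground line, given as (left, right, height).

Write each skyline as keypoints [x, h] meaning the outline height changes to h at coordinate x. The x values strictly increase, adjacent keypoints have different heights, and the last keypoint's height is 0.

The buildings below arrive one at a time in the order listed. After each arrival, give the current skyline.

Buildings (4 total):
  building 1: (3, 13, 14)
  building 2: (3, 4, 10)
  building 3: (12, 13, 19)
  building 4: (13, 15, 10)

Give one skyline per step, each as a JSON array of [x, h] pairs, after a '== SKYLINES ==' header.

== SKYLINES ==
[[3,14],[13,0]]
[[3,14],[13,0]]
[[3,14],[12,19],[13,0]]
[[3,14],[12,19],[13,10],[15,0]]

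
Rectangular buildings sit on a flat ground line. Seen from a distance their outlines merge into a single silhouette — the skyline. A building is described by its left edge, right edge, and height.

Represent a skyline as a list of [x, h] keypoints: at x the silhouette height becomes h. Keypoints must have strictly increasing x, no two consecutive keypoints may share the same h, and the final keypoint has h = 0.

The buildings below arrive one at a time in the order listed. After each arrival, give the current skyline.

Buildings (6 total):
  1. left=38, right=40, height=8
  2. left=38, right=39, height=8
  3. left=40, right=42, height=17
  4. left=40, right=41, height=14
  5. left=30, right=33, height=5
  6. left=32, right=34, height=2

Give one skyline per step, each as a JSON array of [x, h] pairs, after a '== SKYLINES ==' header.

== SKYLINES ==
[[38,8],[40,0]]
[[38,8],[40,0]]
[[38,8],[40,17],[42,0]]
[[38,8],[40,17],[42,0]]
[[30,5],[33,0],[38,8],[40,17],[42,0]]
[[30,5],[33,2],[34,0],[38,8],[40,17],[42,0]]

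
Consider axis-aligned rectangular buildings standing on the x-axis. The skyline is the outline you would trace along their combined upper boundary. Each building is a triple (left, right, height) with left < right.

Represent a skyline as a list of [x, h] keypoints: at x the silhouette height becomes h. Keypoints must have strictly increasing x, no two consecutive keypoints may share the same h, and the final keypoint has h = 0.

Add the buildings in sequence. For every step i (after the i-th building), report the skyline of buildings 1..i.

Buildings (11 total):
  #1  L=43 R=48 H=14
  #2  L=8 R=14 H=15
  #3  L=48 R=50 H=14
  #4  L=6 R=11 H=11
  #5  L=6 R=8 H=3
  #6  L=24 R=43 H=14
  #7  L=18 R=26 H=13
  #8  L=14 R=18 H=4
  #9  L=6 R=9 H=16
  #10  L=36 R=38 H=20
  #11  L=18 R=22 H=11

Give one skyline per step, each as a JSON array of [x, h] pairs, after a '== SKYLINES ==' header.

== SKYLINES ==
[[43,14],[48,0]]
[[8,15],[14,0],[43,14],[48,0]]
[[8,15],[14,0],[43,14],[50,0]]
[[6,11],[8,15],[14,0],[43,14],[50,0]]
[[6,11],[8,15],[14,0],[43,14],[50,0]]
[[6,11],[8,15],[14,0],[24,14],[50,0]]
[[6,11],[8,15],[14,0],[18,13],[24,14],[50,0]]
[[6,11],[8,15],[14,4],[18,13],[24,14],[50,0]]
[[6,16],[9,15],[14,4],[18,13],[24,14],[50,0]]
[[6,16],[9,15],[14,4],[18,13],[24,14],[36,20],[38,14],[50,0]]
[[6,16],[9,15],[14,4],[18,13],[24,14],[36,20],[38,14],[50,0]]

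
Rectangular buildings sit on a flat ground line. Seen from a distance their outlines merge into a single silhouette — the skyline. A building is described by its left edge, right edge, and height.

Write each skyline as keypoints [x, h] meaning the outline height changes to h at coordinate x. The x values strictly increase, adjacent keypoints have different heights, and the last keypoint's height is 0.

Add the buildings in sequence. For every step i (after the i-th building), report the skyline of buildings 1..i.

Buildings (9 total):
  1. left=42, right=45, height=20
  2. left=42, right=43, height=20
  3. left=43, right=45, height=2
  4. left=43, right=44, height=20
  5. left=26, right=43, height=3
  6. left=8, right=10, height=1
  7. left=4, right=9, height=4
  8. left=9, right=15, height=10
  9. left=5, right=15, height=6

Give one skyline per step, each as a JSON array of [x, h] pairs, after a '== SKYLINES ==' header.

== SKYLINES ==
[[42,20],[45,0]]
[[42,20],[45,0]]
[[42,20],[45,0]]
[[42,20],[45,0]]
[[26,3],[42,20],[45,0]]
[[8,1],[10,0],[26,3],[42,20],[45,0]]
[[4,4],[9,1],[10,0],[26,3],[42,20],[45,0]]
[[4,4],[9,10],[15,0],[26,3],[42,20],[45,0]]
[[4,4],[5,6],[9,10],[15,0],[26,3],[42,20],[45,0]]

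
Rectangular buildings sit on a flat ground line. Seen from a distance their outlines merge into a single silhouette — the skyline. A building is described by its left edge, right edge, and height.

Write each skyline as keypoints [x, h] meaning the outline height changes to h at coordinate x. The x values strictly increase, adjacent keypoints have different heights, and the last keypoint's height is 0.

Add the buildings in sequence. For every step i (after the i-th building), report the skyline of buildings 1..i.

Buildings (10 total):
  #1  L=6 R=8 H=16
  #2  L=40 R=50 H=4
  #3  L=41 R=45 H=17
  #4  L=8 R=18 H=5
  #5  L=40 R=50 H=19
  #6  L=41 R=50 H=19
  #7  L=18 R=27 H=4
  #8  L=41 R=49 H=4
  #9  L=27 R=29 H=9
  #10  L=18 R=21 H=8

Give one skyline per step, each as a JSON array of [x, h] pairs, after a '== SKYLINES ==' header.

== SKYLINES ==
[[6,16],[8,0]]
[[6,16],[8,0],[40,4],[50,0]]
[[6,16],[8,0],[40,4],[41,17],[45,4],[50,0]]
[[6,16],[8,5],[18,0],[40,4],[41,17],[45,4],[50,0]]
[[6,16],[8,5],[18,0],[40,19],[50,0]]
[[6,16],[8,5],[18,0],[40,19],[50,0]]
[[6,16],[8,5],[18,4],[27,0],[40,19],[50,0]]
[[6,16],[8,5],[18,4],[27,0],[40,19],[50,0]]
[[6,16],[8,5],[18,4],[27,9],[29,0],[40,19],[50,0]]
[[6,16],[8,5],[18,8],[21,4],[27,9],[29,0],[40,19],[50,0]]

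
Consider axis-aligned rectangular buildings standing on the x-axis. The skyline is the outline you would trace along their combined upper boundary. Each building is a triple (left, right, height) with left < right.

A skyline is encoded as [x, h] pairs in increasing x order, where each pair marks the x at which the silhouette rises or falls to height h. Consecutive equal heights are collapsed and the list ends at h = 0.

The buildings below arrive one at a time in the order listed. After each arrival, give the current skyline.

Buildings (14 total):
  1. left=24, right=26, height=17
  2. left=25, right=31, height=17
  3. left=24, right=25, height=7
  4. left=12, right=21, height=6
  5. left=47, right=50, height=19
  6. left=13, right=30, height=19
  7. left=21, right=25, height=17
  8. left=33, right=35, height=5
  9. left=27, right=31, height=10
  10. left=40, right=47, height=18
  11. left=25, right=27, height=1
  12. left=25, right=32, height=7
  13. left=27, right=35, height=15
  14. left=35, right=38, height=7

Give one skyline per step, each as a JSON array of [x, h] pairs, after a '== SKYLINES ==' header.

== SKYLINES ==
[[24,17],[26,0]]
[[24,17],[31,0]]
[[24,17],[31,0]]
[[12,6],[21,0],[24,17],[31,0]]
[[12,6],[21,0],[24,17],[31,0],[47,19],[50,0]]
[[12,6],[13,19],[30,17],[31,0],[47,19],[50,0]]
[[12,6],[13,19],[30,17],[31,0],[47,19],[50,0]]
[[12,6],[13,19],[30,17],[31,0],[33,5],[35,0],[47,19],[50,0]]
[[12,6],[13,19],[30,17],[31,0],[33,5],[35,0],[47,19],[50,0]]
[[12,6],[13,19],[30,17],[31,0],[33,5],[35,0],[40,18],[47,19],[50,0]]
[[12,6],[13,19],[30,17],[31,0],[33,5],[35,0],[40,18],[47,19],[50,0]]
[[12,6],[13,19],[30,17],[31,7],[32,0],[33,5],[35,0],[40,18],[47,19],[50,0]]
[[12,6],[13,19],[30,17],[31,15],[35,0],[40,18],[47,19],[50,0]]
[[12,6],[13,19],[30,17],[31,15],[35,7],[38,0],[40,18],[47,19],[50,0]]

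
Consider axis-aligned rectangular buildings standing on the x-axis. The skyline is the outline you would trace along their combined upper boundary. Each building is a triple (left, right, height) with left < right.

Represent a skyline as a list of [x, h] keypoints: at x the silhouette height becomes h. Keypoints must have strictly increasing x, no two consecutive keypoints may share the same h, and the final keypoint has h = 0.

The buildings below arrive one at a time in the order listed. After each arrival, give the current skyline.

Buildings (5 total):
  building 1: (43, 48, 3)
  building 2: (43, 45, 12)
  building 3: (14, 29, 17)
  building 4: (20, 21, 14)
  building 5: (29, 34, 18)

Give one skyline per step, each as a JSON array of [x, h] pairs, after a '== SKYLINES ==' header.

== SKYLINES ==
[[43,3],[48,0]]
[[43,12],[45,3],[48,0]]
[[14,17],[29,0],[43,12],[45,3],[48,0]]
[[14,17],[29,0],[43,12],[45,3],[48,0]]
[[14,17],[29,18],[34,0],[43,12],[45,3],[48,0]]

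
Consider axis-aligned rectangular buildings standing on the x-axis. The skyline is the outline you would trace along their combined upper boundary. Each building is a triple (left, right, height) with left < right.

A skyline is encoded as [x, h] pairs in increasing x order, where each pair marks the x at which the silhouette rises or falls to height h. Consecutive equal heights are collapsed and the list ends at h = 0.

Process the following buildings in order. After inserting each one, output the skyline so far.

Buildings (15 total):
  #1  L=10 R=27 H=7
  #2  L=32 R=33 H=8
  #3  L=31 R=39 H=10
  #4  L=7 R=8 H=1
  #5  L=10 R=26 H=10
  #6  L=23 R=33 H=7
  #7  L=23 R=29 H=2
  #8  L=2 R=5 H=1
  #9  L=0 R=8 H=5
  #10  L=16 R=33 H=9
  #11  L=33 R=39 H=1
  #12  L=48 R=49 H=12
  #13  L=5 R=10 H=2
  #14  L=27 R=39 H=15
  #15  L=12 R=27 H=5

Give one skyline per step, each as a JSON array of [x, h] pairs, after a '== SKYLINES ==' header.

== SKYLINES ==
[[10,7],[27,0]]
[[10,7],[27,0],[32,8],[33,0]]
[[10,7],[27,0],[31,10],[39,0]]
[[7,1],[8,0],[10,7],[27,0],[31,10],[39,0]]
[[7,1],[8,0],[10,10],[26,7],[27,0],[31,10],[39,0]]
[[7,1],[8,0],[10,10],[26,7],[31,10],[39,0]]
[[7,1],[8,0],[10,10],[26,7],[31,10],[39,0]]
[[2,1],[5,0],[7,1],[8,0],[10,10],[26,7],[31,10],[39,0]]
[[0,5],[8,0],[10,10],[26,7],[31,10],[39,0]]
[[0,5],[8,0],[10,10],[26,9],[31,10],[39,0]]
[[0,5],[8,0],[10,10],[26,9],[31,10],[39,0]]
[[0,5],[8,0],[10,10],[26,9],[31,10],[39,0],[48,12],[49,0]]
[[0,5],[8,2],[10,10],[26,9],[31,10],[39,0],[48,12],[49,0]]
[[0,5],[8,2],[10,10],[26,9],[27,15],[39,0],[48,12],[49,0]]
[[0,5],[8,2],[10,10],[26,9],[27,15],[39,0],[48,12],[49,0]]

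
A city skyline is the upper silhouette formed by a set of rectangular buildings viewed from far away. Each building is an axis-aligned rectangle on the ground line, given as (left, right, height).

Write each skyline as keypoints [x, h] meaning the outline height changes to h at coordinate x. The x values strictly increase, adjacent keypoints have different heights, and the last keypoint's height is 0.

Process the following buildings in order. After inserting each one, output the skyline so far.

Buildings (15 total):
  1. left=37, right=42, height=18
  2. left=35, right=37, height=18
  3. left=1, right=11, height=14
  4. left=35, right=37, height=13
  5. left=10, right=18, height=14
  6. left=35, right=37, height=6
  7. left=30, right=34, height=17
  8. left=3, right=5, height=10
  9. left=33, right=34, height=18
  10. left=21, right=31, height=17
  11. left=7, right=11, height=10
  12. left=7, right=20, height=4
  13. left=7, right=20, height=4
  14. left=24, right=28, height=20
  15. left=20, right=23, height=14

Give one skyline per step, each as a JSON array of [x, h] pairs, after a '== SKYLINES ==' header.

== SKYLINES ==
[[37,18],[42,0]]
[[35,18],[42,0]]
[[1,14],[11,0],[35,18],[42,0]]
[[1,14],[11,0],[35,18],[42,0]]
[[1,14],[18,0],[35,18],[42,0]]
[[1,14],[18,0],[35,18],[42,0]]
[[1,14],[18,0],[30,17],[34,0],[35,18],[42,0]]
[[1,14],[18,0],[30,17],[34,0],[35,18],[42,0]]
[[1,14],[18,0],[30,17],[33,18],[34,0],[35,18],[42,0]]
[[1,14],[18,0],[21,17],[33,18],[34,0],[35,18],[42,0]]
[[1,14],[18,0],[21,17],[33,18],[34,0],[35,18],[42,0]]
[[1,14],[18,4],[20,0],[21,17],[33,18],[34,0],[35,18],[42,0]]
[[1,14],[18,4],[20,0],[21,17],[33,18],[34,0],[35,18],[42,0]]
[[1,14],[18,4],[20,0],[21,17],[24,20],[28,17],[33,18],[34,0],[35,18],[42,0]]
[[1,14],[18,4],[20,14],[21,17],[24,20],[28,17],[33,18],[34,0],[35,18],[42,0]]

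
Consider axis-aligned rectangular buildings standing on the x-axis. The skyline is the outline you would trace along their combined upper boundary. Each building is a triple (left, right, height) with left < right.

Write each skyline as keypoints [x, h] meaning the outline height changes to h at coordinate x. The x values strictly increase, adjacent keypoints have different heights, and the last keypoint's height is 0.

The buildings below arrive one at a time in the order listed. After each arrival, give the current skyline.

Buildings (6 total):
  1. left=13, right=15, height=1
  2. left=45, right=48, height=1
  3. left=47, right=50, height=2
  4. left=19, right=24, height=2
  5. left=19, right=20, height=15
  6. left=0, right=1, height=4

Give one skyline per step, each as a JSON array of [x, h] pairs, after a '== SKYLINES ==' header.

== SKYLINES ==
[[13,1],[15,0]]
[[13,1],[15,0],[45,1],[48,0]]
[[13,1],[15,0],[45,1],[47,2],[50,0]]
[[13,1],[15,0],[19,2],[24,0],[45,1],[47,2],[50,0]]
[[13,1],[15,0],[19,15],[20,2],[24,0],[45,1],[47,2],[50,0]]
[[0,4],[1,0],[13,1],[15,0],[19,15],[20,2],[24,0],[45,1],[47,2],[50,0]]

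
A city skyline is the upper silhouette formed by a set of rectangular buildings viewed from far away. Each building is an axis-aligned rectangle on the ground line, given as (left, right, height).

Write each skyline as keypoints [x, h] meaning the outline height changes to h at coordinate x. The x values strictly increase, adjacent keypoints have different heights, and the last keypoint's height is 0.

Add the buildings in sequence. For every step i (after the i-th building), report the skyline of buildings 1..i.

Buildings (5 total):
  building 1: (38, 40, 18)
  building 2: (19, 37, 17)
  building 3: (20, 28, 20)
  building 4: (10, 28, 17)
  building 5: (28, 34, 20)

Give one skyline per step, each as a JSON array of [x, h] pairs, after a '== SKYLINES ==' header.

== SKYLINES ==
[[38,18],[40,0]]
[[19,17],[37,0],[38,18],[40,0]]
[[19,17],[20,20],[28,17],[37,0],[38,18],[40,0]]
[[10,17],[20,20],[28,17],[37,0],[38,18],[40,0]]
[[10,17],[20,20],[34,17],[37,0],[38,18],[40,0]]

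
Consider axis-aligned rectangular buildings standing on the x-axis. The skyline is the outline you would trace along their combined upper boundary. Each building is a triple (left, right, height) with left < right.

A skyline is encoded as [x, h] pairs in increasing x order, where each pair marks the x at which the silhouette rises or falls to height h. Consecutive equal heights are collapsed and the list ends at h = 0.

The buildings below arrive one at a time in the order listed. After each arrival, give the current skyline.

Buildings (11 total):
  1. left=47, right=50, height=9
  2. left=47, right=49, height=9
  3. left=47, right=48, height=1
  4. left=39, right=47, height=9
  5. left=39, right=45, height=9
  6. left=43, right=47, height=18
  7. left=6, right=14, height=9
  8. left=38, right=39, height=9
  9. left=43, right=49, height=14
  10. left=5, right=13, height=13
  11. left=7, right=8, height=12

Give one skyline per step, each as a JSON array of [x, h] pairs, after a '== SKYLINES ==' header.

== SKYLINES ==
[[47,9],[50,0]]
[[47,9],[50,0]]
[[47,9],[50,0]]
[[39,9],[50,0]]
[[39,9],[50,0]]
[[39,9],[43,18],[47,9],[50,0]]
[[6,9],[14,0],[39,9],[43,18],[47,9],[50,0]]
[[6,9],[14,0],[38,9],[43,18],[47,9],[50,0]]
[[6,9],[14,0],[38,9],[43,18],[47,14],[49,9],[50,0]]
[[5,13],[13,9],[14,0],[38,9],[43,18],[47,14],[49,9],[50,0]]
[[5,13],[13,9],[14,0],[38,9],[43,18],[47,14],[49,9],[50,0]]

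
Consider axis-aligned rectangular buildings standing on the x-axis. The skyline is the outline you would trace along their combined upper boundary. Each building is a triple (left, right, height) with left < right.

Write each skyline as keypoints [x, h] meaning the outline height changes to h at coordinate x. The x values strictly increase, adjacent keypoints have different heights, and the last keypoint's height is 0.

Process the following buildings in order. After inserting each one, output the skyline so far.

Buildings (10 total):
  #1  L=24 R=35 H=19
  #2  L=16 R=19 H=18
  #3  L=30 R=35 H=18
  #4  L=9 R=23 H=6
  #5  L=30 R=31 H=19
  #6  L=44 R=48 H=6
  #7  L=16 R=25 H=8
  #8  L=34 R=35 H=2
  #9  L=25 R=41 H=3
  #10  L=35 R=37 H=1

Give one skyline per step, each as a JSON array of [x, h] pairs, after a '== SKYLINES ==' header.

== SKYLINES ==
[[24,19],[35,0]]
[[16,18],[19,0],[24,19],[35,0]]
[[16,18],[19,0],[24,19],[35,0]]
[[9,6],[16,18],[19,6],[23,0],[24,19],[35,0]]
[[9,6],[16,18],[19,6],[23,0],[24,19],[35,0]]
[[9,6],[16,18],[19,6],[23,0],[24,19],[35,0],[44,6],[48,0]]
[[9,6],[16,18],[19,8],[24,19],[35,0],[44,6],[48,0]]
[[9,6],[16,18],[19,8],[24,19],[35,0],[44,6],[48,0]]
[[9,6],[16,18],[19,8],[24,19],[35,3],[41,0],[44,6],[48,0]]
[[9,6],[16,18],[19,8],[24,19],[35,3],[41,0],[44,6],[48,0]]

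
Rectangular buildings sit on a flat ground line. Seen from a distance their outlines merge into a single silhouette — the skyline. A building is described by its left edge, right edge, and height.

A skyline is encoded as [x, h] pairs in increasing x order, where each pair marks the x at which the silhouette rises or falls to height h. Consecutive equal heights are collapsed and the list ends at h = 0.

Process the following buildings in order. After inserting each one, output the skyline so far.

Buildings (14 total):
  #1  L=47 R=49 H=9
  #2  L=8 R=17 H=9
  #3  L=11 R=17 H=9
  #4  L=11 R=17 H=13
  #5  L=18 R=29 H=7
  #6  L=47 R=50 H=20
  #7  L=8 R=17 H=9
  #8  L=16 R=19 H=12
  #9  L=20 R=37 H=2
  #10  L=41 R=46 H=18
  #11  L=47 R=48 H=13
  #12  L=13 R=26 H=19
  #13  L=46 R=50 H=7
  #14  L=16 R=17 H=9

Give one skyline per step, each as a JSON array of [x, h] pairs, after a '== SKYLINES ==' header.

== SKYLINES ==
[[47,9],[49,0]]
[[8,9],[17,0],[47,9],[49,0]]
[[8,9],[17,0],[47,9],[49,0]]
[[8,9],[11,13],[17,0],[47,9],[49,0]]
[[8,9],[11,13],[17,0],[18,7],[29,0],[47,9],[49,0]]
[[8,9],[11,13],[17,0],[18,7],[29,0],[47,20],[50,0]]
[[8,9],[11,13],[17,0],[18,7],[29,0],[47,20],[50,0]]
[[8,9],[11,13],[17,12],[19,7],[29,0],[47,20],[50,0]]
[[8,9],[11,13],[17,12],[19,7],[29,2],[37,0],[47,20],[50,0]]
[[8,9],[11,13],[17,12],[19,7],[29,2],[37,0],[41,18],[46,0],[47,20],[50,0]]
[[8,9],[11,13],[17,12],[19,7],[29,2],[37,0],[41,18],[46,0],[47,20],[50,0]]
[[8,9],[11,13],[13,19],[26,7],[29,2],[37,0],[41,18],[46,0],[47,20],[50,0]]
[[8,9],[11,13],[13,19],[26,7],[29,2],[37,0],[41,18],[46,7],[47,20],[50,0]]
[[8,9],[11,13],[13,19],[26,7],[29,2],[37,0],[41,18],[46,7],[47,20],[50,0]]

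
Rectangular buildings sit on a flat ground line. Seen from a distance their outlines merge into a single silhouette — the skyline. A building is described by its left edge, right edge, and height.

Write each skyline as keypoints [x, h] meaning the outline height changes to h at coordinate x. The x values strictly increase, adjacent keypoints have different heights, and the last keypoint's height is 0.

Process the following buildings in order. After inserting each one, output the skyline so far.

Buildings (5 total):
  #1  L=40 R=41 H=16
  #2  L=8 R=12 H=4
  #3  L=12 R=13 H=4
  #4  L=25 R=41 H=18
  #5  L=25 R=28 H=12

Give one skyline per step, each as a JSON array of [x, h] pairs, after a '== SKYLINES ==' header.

== SKYLINES ==
[[40,16],[41,0]]
[[8,4],[12,0],[40,16],[41,0]]
[[8,4],[13,0],[40,16],[41,0]]
[[8,4],[13,0],[25,18],[41,0]]
[[8,4],[13,0],[25,18],[41,0]]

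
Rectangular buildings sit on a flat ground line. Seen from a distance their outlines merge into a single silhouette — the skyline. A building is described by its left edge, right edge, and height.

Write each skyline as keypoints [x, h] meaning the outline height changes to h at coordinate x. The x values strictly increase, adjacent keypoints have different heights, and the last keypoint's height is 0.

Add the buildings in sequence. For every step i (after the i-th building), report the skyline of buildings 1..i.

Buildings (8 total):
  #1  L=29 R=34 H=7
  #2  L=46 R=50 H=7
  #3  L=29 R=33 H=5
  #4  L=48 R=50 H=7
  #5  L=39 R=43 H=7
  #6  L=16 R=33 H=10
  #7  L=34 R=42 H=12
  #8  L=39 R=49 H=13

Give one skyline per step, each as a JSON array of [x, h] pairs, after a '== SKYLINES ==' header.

== SKYLINES ==
[[29,7],[34,0]]
[[29,7],[34,0],[46,7],[50,0]]
[[29,7],[34,0],[46,7],[50,0]]
[[29,7],[34,0],[46,7],[50,0]]
[[29,7],[34,0],[39,7],[43,0],[46,7],[50,0]]
[[16,10],[33,7],[34,0],[39,7],[43,0],[46,7],[50,0]]
[[16,10],[33,7],[34,12],[42,7],[43,0],[46,7],[50,0]]
[[16,10],[33,7],[34,12],[39,13],[49,7],[50,0]]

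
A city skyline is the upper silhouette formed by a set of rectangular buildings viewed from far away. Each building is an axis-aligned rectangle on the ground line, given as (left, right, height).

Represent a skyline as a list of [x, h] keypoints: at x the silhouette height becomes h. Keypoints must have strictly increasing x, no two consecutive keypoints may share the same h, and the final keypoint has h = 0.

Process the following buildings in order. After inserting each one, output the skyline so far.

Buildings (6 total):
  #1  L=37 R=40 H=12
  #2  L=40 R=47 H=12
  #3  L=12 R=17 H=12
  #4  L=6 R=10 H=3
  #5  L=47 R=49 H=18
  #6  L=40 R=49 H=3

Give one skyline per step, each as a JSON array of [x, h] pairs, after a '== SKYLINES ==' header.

== SKYLINES ==
[[37,12],[40,0]]
[[37,12],[47,0]]
[[12,12],[17,0],[37,12],[47,0]]
[[6,3],[10,0],[12,12],[17,0],[37,12],[47,0]]
[[6,3],[10,0],[12,12],[17,0],[37,12],[47,18],[49,0]]
[[6,3],[10,0],[12,12],[17,0],[37,12],[47,18],[49,0]]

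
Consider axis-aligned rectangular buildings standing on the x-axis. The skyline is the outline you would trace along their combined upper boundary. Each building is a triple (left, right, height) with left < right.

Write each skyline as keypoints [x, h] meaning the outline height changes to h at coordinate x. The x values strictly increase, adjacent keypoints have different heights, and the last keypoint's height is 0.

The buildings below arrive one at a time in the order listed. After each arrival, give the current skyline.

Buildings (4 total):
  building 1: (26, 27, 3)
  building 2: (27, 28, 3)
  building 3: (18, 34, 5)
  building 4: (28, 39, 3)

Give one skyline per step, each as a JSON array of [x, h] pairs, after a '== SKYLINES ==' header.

== SKYLINES ==
[[26,3],[27,0]]
[[26,3],[28,0]]
[[18,5],[34,0]]
[[18,5],[34,3],[39,0]]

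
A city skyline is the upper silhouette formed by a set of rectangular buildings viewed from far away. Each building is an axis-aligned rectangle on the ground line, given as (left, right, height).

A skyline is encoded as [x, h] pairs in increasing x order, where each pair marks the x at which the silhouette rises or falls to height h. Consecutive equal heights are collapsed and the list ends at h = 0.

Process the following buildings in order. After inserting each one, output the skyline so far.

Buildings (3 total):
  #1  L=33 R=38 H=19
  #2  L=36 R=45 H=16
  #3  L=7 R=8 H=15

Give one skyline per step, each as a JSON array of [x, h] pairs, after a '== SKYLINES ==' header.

== SKYLINES ==
[[33,19],[38,0]]
[[33,19],[38,16],[45,0]]
[[7,15],[8,0],[33,19],[38,16],[45,0]]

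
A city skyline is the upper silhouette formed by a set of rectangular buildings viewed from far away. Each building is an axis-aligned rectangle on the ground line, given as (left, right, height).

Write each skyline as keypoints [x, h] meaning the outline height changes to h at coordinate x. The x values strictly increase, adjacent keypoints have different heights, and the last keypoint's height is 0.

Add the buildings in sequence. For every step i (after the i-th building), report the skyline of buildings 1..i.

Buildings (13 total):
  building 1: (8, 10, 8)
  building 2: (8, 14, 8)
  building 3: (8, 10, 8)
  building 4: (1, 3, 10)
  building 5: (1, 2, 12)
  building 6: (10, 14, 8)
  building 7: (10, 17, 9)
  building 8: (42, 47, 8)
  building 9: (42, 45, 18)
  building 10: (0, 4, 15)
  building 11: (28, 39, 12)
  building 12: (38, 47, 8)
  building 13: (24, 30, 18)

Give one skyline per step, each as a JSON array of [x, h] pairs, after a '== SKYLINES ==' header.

== SKYLINES ==
[[8,8],[10,0]]
[[8,8],[14,0]]
[[8,8],[14,0]]
[[1,10],[3,0],[8,8],[14,0]]
[[1,12],[2,10],[3,0],[8,8],[14,0]]
[[1,12],[2,10],[3,0],[8,8],[14,0]]
[[1,12],[2,10],[3,0],[8,8],[10,9],[17,0]]
[[1,12],[2,10],[3,0],[8,8],[10,9],[17,0],[42,8],[47,0]]
[[1,12],[2,10],[3,0],[8,8],[10,9],[17,0],[42,18],[45,8],[47,0]]
[[0,15],[4,0],[8,8],[10,9],[17,0],[42,18],[45,8],[47,0]]
[[0,15],[4,0],[8,8],[10,9],[17,0],[28,12],[39,0],[42,18],[45,8],[47,0]]
[[0,15],[4,0],[8,8],[10,9],[17,0],[28,12],[39,8],[42,18],[45,8],[47,0]]
[[0,15],[4,0],[8,8],[10,9],[17,0],[24,18],[30,12],[39,8],[42,18],[45,8],[47,0]]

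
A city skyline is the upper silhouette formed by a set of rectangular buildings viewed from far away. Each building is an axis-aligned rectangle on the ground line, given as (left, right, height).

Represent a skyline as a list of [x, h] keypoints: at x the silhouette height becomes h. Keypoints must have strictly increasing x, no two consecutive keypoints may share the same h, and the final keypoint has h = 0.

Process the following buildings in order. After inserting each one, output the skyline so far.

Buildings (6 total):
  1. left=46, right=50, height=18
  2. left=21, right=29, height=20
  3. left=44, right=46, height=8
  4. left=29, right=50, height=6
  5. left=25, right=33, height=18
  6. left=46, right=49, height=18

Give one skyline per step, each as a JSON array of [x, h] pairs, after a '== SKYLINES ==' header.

== SKYLINES ==
[[46,18],[50,0]]
[[21,20],[29,0],[46,18],[50,0]]
[[21,20],[29,0],[44,8],[46,18],[50,0]]
[[21,20],[29,6],[44,8],[46,18],[50,0]]
[[21,20],[29,18],[33,6],[44,8],[46,18],[50,0]]
[[21,20],[29,18],[33,6],[44,8],[46,18],[50,0]]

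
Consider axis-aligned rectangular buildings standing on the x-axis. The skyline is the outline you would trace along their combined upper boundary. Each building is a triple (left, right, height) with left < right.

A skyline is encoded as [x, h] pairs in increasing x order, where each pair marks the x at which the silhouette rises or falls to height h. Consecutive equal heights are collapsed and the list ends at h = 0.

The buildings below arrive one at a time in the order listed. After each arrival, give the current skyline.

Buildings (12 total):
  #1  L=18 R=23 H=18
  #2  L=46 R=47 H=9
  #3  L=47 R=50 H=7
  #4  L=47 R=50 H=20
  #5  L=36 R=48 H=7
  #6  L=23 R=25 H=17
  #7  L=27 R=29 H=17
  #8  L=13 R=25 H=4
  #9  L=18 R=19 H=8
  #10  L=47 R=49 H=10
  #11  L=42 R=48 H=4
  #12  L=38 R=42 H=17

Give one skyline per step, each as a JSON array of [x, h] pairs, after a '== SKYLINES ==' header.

== SKYLINES ==
[[18,18],[23,0]]
[[18,18],[23,0],[46,9],[47,0]]
[[18,18],[23,0],[46,9],[47,7],[50,0]]
[[18,18],[23,0],[46,9],[47,20],[50,0]]
[[18,18],[23,0],[36,7],[46,9],[47,20],[50,0]]
[[18,18],[23,17],[25,0],[36,7],[46,9],[47,20],[50,0]]
[[18,18],[23,17],[25,0],[27,17],[29,0],[36,7],[46,9],[47,20],[50,0]]
[[13,4],[18,18],[23,17],[25,0],[27,17],[29,0],[36,7],[46,9],[47,20],[50,0]]
[[13,4],[18,18],[23,17],[25,0],[27,17],[29,0],[36,7],[46,9],[47,20],[50,0]]
[[13,4],[18,18],[23,17],[25,0],[27,17],[29,0],[36,7],[46,9],[47,20],[50,0]]
[[13,4],[18,18],[23,17],[25,0],[27,17],[29,0],[36,7],[46,9],[47,20],[50,0]]
[[13,4],[18,18],[23,17],[25,0],[27,17],[29,0],[36,7],[38,17],[42,7],[46,9],[47,20],[50,0]]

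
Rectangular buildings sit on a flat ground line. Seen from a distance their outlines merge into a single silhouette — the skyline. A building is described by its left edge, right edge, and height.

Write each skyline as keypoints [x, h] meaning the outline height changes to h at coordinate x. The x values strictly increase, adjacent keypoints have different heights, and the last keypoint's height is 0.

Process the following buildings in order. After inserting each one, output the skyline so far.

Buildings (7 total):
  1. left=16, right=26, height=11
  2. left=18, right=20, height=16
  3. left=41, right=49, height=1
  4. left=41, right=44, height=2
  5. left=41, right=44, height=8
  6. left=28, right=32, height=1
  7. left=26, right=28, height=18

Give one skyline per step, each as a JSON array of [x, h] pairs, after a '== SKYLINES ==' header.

== SKYLINES ==
[[16,11],[26,0]]
[[16,11],[18,16],[20,11],[26,0]]
[[16,11],[18,16],[20,11],[26,0],[41,1],[49,0]]
[[16,11],[18,16],[20,11],[26,0],[41,2],[44,1],[49,0]]
[[16,11],[18,16],[20,11],[26,0],[41,8],[44,1],[49,0]]
[[16,11],[18,16],[20,11],[26,0],[28,1],[32,0],[41,8],[44,1],[49,0]]
[[16,11],[18,16],[20,11],[26,18],[28,1],[32,0],[41,8],[44,1],[49,0]]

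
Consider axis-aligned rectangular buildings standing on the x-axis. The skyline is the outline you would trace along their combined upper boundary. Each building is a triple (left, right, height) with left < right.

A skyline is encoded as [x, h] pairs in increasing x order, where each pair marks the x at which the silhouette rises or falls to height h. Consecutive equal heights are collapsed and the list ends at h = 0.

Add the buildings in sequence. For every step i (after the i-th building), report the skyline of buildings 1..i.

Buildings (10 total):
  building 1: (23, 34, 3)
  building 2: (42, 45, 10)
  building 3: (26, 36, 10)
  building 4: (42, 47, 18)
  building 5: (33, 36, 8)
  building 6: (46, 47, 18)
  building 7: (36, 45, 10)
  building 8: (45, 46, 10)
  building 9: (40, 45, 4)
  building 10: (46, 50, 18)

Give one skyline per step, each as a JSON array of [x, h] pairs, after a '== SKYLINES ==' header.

== SKYLINES ==
[[23,3],[34,0]]
[[23,3],[34,0],[42,10],[45,0]]
[[23,3],[26,10],[36,0],[42,10],[45,0]]
[[23,3],[26,10],[36,0],[42,18],[47,0]]
[[23,3],[26,10],[36,0],[42,18],[47,0]]
[[23,3],[26,10],[36,0],[42,18],[47,0]]
[[23,3],[26,10],[42,18],[47,0]]
[[23,3],[26,10],[42,18],[47,0]]
[[23,3],[26,10],[42,18],[47,0]]
[[23,3],[26,10],[42,18],[50,0]]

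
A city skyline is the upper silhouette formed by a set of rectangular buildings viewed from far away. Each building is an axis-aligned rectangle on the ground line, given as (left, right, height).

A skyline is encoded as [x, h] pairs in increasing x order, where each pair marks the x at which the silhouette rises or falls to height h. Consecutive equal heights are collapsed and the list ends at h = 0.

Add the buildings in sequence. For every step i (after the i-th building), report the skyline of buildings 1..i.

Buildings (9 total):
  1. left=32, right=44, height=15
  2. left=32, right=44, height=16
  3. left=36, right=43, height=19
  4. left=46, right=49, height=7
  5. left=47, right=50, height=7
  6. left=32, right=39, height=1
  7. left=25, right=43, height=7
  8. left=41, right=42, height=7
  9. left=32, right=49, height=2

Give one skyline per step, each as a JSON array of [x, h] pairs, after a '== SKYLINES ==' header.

== SKYLINES ==
[[32,15],[44,0]]
[[32,16],[44,0]]
[[32,16],[36,19],[43,16],[44,0]]
[[32,16],[36,19],[43,16],[44,0],[46,7],[49,0]]
[[32,16],[36,19],[43,16],[44,0],[46,7],[50,0]]
[[32,16],[36,19],[43,16],[44,0],[46,7],[50,0]]
[[25,7],[32,16],[36,19],[43,16],[44,0],[46,7],[50,0]]
[[25,7],[32,16],[36,19],[43,16],[44,0],[46,7],[50,0]]
[[25,7],[32,16],[36,19],[43,16],[44,2],[46,7],[50,0]]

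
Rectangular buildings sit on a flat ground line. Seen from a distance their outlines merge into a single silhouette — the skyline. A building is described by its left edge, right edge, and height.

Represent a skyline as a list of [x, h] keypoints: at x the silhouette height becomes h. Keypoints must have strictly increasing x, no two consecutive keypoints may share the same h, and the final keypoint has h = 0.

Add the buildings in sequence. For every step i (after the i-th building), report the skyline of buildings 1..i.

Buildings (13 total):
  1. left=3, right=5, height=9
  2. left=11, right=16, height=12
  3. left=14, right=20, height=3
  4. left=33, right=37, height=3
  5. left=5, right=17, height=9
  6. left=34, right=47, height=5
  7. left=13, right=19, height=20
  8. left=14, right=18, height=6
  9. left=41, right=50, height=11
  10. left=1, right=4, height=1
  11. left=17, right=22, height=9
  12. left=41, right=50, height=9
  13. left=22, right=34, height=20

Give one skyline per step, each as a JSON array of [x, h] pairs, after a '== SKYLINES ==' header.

== SKYLINES ==
[[3,9],[5,0]]
[[3,9],[5,0],[11,12],[16,0]]
[[3,9],[5,0],[11,12],[16,3],[20,0]]
[[3,9],[5,0],[11,12],[16,3],[20,0],[33,3],[37,0]]
[[3,9],[11,12],[16,9],[17,3],[20,0],[33,3],[37,0]]
[[3,9],[11,12],[16,9],[17,3],[20,0],[33,3],[34,5],[47,0]]
[[3,9],[11,12],[13,20],[19,3],[20,0],[33,3],[34,5],[47,0]]
[[3,9],[11,12],[13,20],[19,3],[20,0],[33,3],[34,5],[47,0]]
[[3,9],[11,12],[13,20],[19,3],[20,0],[33,3],[34,5],[41,11],[50,0]]
[[1,1],[3,9],[11,12],[13,20],[19,3],[20,0],[33,3],[34,5],[41,11],[50,0]]
[[1,1],[3,9],[11,12],[13,20],[19,9],[22,0],[33,3],[34,5],[41,11],[50,0]]
[[1,1],[3,9],[11,12],[13,20],[19,9],[22,0],[33,3],[34,5],[41,11],[50,0]]
[[1,1],[3,9],[11,12],[13,20],[19,9],[22,20],[34,5],[41,11],[50,0]]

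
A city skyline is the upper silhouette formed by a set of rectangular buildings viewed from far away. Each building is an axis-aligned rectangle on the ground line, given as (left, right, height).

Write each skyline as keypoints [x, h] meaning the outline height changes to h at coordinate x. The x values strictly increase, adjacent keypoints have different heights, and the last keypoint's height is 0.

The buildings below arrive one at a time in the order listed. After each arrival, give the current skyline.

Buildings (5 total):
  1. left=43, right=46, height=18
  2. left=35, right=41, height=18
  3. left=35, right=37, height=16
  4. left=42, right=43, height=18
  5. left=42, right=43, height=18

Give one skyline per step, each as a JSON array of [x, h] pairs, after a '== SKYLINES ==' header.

== SKYLINES ==
[[43,18],[46,0]]
[[35,18],[41,0],[43,18],[46,0]]
[[35,18],[41,0],[43,18],[46,0]]
[[35,18],[41,0],[42,18],[46,0]]
[[35,18],[41,0],[42,18],[46,0]]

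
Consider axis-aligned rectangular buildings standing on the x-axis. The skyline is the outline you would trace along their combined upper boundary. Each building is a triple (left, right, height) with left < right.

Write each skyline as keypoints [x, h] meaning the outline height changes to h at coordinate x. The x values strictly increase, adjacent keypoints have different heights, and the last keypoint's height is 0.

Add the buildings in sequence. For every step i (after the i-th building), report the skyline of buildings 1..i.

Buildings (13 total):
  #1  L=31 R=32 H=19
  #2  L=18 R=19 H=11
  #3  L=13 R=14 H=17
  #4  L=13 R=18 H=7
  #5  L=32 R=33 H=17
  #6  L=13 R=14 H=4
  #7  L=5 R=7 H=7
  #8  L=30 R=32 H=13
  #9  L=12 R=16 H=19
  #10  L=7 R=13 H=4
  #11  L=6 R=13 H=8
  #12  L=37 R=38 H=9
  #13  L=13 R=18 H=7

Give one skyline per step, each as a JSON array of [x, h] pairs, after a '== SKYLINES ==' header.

== SKYLINES ==
[[31,19],[32,0]]
[[18,11],[19,0],[31,19],[32,0]]
[[13,17],[14,0],[18,11],[19,0],[31,19],[32,0]]
[[13,17],[14,7],[18,11],[19,0],[31,19],[32,0]]
[[13,17],[14,7],[18,11],[19,0],[31,19],[32,17],[33,0]]
[[13,17],[14,7],[18,11],[19,0],[31,19],[32,17],[33,0]]
[[5,7],[7,0],[13,17],[14,7],[18,11],[19,0],[31,19],[32,17],[33,0]]
[[5,7],[7,0],[13,17],[14,7],[18,11],[19,0],[30,13],[31,19],[32,17],[33,0]]
[[5,7],[7,0],[12,19],[16,7],[18,11],[19,0],[30,13],[31,19],[32,17],[33,0]]
[[5,7],[7,4],[12,19],[16,7],[18,11],[19,0],[30,13],[31,19],[32,17],[33,0]]
[[5,7],[6,8],[12,19],[16,7],[18,11],[19,0],[30,13],[31,19],[32,17],[33,0]]
[[5,7],[6,8],[12,19],[16,7],[18,11],[19,0],[30,13],[31,19],[32,17],[33,0],[37,9],[38,0]]
[[5,7],[6,8],[12,19],[16,7],[18,11],[19,0],[30,13],[31,19],[32,17],[33,0],[37,9],[38,0]]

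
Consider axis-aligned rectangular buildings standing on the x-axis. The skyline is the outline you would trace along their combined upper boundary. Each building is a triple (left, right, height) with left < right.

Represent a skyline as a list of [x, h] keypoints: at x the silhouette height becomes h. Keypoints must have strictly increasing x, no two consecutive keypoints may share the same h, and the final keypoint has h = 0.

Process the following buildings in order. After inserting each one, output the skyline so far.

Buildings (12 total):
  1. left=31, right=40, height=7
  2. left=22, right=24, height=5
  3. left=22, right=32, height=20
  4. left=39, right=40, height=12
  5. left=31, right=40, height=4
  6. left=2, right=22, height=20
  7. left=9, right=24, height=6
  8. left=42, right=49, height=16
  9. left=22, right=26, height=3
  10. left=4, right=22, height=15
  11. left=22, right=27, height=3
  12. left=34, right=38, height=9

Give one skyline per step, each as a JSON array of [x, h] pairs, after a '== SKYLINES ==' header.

== SKYLINES ==
[[31,7],[40,0]]
[[22,5],[24,0],[31,7],[40,0]]
[[22,20],[32,7],[40,0]]
[[22,20],[32,7],[39,12],[40,0]]
[[22,20],[32,7],[39,12],[40,0]]
[[2,20],[32,7],[39,12],[40,0]]
[[2,20],[32,7],[39,12],[40,0]]
[[2,20],[32,7],[39,12],[40,0],[42,16],[49,0]]
[[2,20],[32,7],[39,12],[40,0],[42,16],[49,0]]
[[2,20],[32,7],[39,12],[40,0],[42,16],[49,0]]
[[2,20],[32,7],[39,12],[40,0],[42,16],[49,0]]
[[2,20],[32,7],[34,9],[38,7],[39,12],[40,0],[42,16],[49,0]]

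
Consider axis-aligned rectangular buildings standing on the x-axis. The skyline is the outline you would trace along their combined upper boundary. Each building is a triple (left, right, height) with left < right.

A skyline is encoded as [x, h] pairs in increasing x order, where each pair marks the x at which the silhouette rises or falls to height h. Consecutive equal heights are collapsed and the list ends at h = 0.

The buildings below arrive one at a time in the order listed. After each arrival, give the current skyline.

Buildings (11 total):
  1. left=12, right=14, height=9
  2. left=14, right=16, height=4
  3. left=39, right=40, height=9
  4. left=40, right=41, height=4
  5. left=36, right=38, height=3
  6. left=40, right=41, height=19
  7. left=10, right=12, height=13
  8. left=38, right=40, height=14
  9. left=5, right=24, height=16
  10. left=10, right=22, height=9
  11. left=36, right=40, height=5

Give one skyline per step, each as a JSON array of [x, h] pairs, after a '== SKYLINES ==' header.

== SKYLINES ==
[[12,9],[14,0]]
[[12,9],[14,4],[16,0]]
[[12,9],[14,4],[16,0],[39,9],[40,0]]
[[12,9],[14,4],[16,0],[39,9],[40,4],[41,0]]
[[12,9],[14,4],[16,0],[36,3],[38,0],[39,9],[40,4],[41,0]]
[[12,9],[14,4],[16,0],[36,3],[38,0],[39,9],[40,19],[41,0]]
[[10,13],[12,9],[14,4],[16,0],[36,3],[38,0],[39,9],[40,19],[41,0]]
[[10,13],[12,9],[14,4],[16,0],[36,3],[38,14],[40,19],[41,0]]
[[5,16],[24,0],[36,3],[38,14],[40,19],[41,0]]
[[5,16],[24,0],[36,3],[38,14],[40,19],[41,0]]
[[5,16],[24,0],[36,5],[38,14],[40,19],[41,0]]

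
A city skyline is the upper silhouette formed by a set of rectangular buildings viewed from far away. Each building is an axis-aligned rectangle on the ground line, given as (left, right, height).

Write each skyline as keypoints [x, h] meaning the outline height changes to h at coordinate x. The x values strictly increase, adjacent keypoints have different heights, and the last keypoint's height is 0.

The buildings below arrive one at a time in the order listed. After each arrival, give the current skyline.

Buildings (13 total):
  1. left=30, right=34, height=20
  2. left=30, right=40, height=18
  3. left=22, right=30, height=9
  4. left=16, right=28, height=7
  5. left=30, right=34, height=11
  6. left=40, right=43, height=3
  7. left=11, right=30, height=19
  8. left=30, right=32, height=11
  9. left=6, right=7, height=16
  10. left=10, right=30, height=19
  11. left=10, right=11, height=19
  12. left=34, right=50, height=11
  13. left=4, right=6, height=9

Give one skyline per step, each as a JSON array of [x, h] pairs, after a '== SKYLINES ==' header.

== SKYLINES ==
[[30,20],[34,0]]
[[30,20],[34,18],[40,0]]
[[22,9],[30,20],[34,18],[40,0]]
[[16,7],[22,9],[30,20],[34,18],[40,0]]
[[16,7],[22,9],[30,20],[34,18],[40,0]]
[[16,7],[22,9],[30,20],[34,18],[40,3],[43,0]]
[[11,19],[30,20],[34,18],[40,3],[43,0]]
[[11,19],[30,20],[34,18],[40,3],[43,0]]
[[6,16],[7,0],[11,19],[30,20],[34,18],[40,3],[43,0]]
[[6,16],[7,0],[10,19],[30,20],[34,18],[40,3],[43,0]]
[[6,16],[7,0],[10,19],[30,20],[34,18],[40,3],[43,0]]
[[6,16],[7,0],[10,19],[30,20],[34,18],[40,11],[50,0]]
[[4,9],[6,16],[7,0],[10,19],[30,20],[34,18],[40,11],[50,0]]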